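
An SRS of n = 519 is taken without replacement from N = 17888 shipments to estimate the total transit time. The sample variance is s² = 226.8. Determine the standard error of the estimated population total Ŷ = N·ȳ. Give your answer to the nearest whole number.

11652

Var(Ŷ) = N²·Var(ȳ) = N²·(1 − n/N)·s²/n.
f = 519/17888 = 0.02901386; Var(ȳ) = 0.97098614·226.8/519 = 0.42431533.
Var(Ŷ) = 17888² · 0.42431533 = 1.3577265 × 10^8.
SE(Ŷ) = √(1.3577265 × 10^8) = 11652.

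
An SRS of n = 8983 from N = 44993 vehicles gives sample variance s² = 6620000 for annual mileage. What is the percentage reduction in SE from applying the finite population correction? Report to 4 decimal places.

10.5379

f = n/N = 8983/44993 = 0.19965328.
SE_no-fpc = √(s²/n) = 27.146778; SE_fpc = √((1−f)s²/n) = 24.286078.
Ratio = √(1−f) = 0.89462099. Reduction = 100·(1 − 0.89462099) = 10.5379%.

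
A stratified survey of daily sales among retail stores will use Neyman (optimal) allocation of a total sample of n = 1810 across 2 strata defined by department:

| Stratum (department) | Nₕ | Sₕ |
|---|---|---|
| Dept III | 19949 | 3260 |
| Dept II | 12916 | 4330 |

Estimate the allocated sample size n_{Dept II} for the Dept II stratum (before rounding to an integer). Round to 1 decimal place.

836.9

Neyman allocation: nₕ = n·NₕSₕ / Σⱼ NⱼSⱼ.
Σ NⱼSⱼ = 19949·3260 + 12916·4330 = 1.2096002 × 10^8.
n_{Dept II} = 1810·12916·4330 / (1.2096002 × 10^8) = 836.9.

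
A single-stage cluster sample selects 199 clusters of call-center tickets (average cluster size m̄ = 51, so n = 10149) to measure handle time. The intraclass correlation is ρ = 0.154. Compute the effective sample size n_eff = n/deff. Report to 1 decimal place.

1166.6

deff = 1 + (51 − 1)·0.154 = 1 + 7.7 = 8.7.
n_eff = 10149 / 8.7 = 1166.6.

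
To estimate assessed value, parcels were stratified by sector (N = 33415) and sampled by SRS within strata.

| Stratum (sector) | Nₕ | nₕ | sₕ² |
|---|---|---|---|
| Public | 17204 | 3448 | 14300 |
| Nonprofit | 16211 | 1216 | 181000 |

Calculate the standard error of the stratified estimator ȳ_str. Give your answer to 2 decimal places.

Var(ȳ_str) = Σₕ Wₕ²(1 − fₕ)sₕ²/nₕ with Wₕ = Nₕ/N, N = 33415.
Public: Wₕ = 0.51485860; term = 0.51485860²·(1 − 0.20041851)·14300/3448 = 0.8790376.
Nonprofit: Wₕ = 0.48514140; term = 0.48514140²·(1 − 0.07501080)·181000/1216 = 32.405472.
Sum = 33.28451.
SE = √(33.28451) = 5.77.

5.77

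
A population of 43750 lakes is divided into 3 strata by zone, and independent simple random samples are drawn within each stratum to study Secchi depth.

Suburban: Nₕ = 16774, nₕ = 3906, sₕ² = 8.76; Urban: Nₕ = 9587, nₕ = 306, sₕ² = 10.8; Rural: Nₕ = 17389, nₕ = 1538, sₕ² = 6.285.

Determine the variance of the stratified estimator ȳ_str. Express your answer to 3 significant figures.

Var(ȳ_str) = Σₕ Wₕ²(1 − fₕ)sₕ²/nₕ with Wₕ = Nₕ/N, N = 43750.
Suburban: Wₕ = 0.38340571; term = 0.38340571²·(1 − 0.23286038)·8.76/3906 = 2.5290851 × 10^-4.
Urban: Wₕ = 0.21913143; term = 0.21913143²·(1 − 0.03191822)·10.8/306 = 0.0016406794.
Rural: Wₕ = 0.39746286; term = 0.39746286²·(1 − 0.08844672)·6.285/1538 = 5.884697 × 10^-4.
Sum = 0.0024820576.

0.00248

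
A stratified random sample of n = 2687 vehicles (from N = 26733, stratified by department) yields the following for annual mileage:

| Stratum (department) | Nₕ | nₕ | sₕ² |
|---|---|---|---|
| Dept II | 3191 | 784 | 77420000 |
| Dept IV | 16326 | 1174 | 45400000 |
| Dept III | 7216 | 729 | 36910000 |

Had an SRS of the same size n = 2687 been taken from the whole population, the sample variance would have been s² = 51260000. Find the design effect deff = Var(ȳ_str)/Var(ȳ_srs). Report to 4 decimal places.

Var(ȳ_str) = Σ Wₕ²(1−fₕ)sₕ²/nₕ with Wₕ = Nₕ/26733:
  Dept II: (3191/26733)²·(1−784/3191)·77420000/784 = 1061.3157
  Dept IV: (16326/26733)²·(1−1174/16326)·45400000/1174 = 13385.732
  Dept III: (7216/26733)²·(1−729/7216)·36910000/729 = 3316.359
  → Var(ȳ_str) = 17763.407.
Var(ȳ_srs) = (1 − 2687/26733)·51260000/2687 = 17159.557.
deff = 17763.407 / 17159.557 = 1.0352.

1.0352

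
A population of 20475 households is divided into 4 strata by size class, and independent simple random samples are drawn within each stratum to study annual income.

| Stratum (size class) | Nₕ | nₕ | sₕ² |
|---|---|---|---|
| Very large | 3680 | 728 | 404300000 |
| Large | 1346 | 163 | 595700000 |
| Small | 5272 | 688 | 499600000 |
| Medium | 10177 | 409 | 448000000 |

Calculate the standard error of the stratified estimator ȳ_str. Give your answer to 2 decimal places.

Var(ȳ_str) = Σₕ Wₕ²(1 − fₕ)sₕ²/nₕ with Wₕ = Nₕ/N, N = 20475.
Very large: Wₕ = 0.17973138; term = 0.17973138²·(1 − 0.19782609)·404300000/728 = 14390.925.
Large: Wₕ = 0.06573871; term = 0.06573871²·(1 − 0.12109955)·595700000/163 = 13881.039.
Small: Wₕ = 0.25748474; term = 0.25748474²·(1 − 0.13050076)·499600000/688 = 41860.671.
Medium: Wₕ = 0.49704518; term = 0.49704518²·(1 − 0.04018866)·448000000/409 = 259736.1.
Sum = 329868.74.
SE = √(329868.74) = 574.34.

574.34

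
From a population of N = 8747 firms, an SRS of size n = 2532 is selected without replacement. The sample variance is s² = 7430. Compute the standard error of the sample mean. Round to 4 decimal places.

1.4440

Under SRS without replacement, Var(ȳ) = (1 − f)·s²/n with f = n/N = 2532/8747 = 0.28947068.
Var(ȳ) = (1 − 0.28947068)·7430/2532 = 0.71052932·2.9344392 = 2.0850051.
SE(ȳ) = √(2.0850051) = 1.4440.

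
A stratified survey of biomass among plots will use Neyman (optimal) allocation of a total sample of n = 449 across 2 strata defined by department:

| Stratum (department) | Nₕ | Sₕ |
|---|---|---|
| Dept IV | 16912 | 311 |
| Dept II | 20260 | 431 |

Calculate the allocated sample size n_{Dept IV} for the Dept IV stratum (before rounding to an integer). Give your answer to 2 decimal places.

168.78

Neyman allocation: nₕ = n·NₕSₕ / Σⱼ NⱼSⱼ.
Σ NⱼSⱼ = 16912·311 + 20260·431 = 1.3991692 × 10^7.
n_{Dept IV} = 449·16912·311 / (1.3991692 × 10^7) = 168.78.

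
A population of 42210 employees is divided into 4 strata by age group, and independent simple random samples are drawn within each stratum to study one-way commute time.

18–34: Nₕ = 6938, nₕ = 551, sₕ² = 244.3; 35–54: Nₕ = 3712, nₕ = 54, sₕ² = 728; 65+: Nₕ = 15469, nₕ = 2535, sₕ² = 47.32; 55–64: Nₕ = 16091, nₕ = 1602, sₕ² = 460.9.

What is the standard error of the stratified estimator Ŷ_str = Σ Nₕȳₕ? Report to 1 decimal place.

16538.3

Var(Ŷ_str) = Σₕ Nₕ²(1 − fₕ)sₕ²/nₕ.
18–34: 6938²·(1 − 551/6938)·244.3/551 = 1.9647309 × 10^7.
35–54: 3712²·(1 − 54/3712)·728/54 = 1.8305824 × 10^8.
65+: 15469²·(1 − 2535/15469)·47.32/2535 = 3.7347529 × 10^6.
55–64: 16091²·(1 − 1602/16091)·460.9/1602 = 6.7075766 × 10^7.
Sum = 2.7351607 × 10^8.
SE = √(2.7351607 × 10^8) = 16538.3.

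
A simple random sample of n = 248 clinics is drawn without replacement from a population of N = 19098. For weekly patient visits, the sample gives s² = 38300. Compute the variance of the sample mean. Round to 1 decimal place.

152.4

Under SRS without replacement, Var(ȳ) = (1 − f)·s²/n with f = n/N = 248/19098 = 0.01298565.
Var(ȳ) = (1 − 0.01298565)·38300/248 = 0.98701435·154.43548 = 152.43004.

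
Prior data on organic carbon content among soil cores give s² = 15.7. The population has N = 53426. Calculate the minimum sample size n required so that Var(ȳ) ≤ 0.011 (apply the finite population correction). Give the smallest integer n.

Without fpc, n₀ = s²/D = 15.7/0.011 = 1427.2727.
With fpc, (1 − n/N)·s²/n ≤ D requires n ≥ n₀/(1 + n₀/N) = 1427.2727/(1 + 1427.2727/53426) = 1390.1353.
Rounding up, n = 1391.

1391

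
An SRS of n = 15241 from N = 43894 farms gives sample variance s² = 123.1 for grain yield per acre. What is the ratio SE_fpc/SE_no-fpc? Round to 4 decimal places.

0.8079

f = n/N = 15241/43894 = 0.34722286.
SE_no-fpc = √(s²/n) = 0.089871563; SE_fpc = √((1−f)s²/n) = 0.072611392.
Ratio = √(1−f) = 0.80794625.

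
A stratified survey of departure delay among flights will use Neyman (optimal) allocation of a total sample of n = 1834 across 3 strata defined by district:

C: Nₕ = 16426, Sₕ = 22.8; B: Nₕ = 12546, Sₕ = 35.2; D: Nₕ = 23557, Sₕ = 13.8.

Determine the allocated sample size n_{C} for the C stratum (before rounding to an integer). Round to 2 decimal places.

Neyman allocation: nₕ = n·NₕSₕ / Σⱼ NⱼSⱼ.
Σ NⱼSⱼ = 16426·22.8 + 12546·35.2 + 23557·13.8 = 1.1412186 × 10^6.
n_{C} = 1834·16426·22.8 / (1.1412186 × 10^6) = 601.86.

601.86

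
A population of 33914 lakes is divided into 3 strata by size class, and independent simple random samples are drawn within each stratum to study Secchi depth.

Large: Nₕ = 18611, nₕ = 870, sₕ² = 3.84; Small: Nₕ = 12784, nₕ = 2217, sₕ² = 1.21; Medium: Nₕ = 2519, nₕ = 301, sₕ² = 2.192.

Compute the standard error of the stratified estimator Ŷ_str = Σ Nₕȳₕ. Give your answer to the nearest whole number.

Var(Ŷ_str) = Σₕ Nₕ²(1 − fₕ)sₕ²/nₕ.
Large: 18611²·(1 − 870/18611)·3.84/870 = 1.4573363 × 10^6.
Small: 12784²·(1 − 2217/12784)·1.21/2217 = 73728.967.
Medium: 2519²·(1 − 301/2519)·2.192/301 = 40687.758.
Sum = 1.571753 × 10^6.
SE = √(1.571753 × 10^6) = 1254.

1254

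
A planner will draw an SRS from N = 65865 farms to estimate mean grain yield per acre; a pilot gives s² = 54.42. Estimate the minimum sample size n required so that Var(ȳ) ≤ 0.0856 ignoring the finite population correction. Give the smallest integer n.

636

Without fpc, n₀ = s²/D = 54.42/0.0856 = 635.7477.
Rounding up, n = 636.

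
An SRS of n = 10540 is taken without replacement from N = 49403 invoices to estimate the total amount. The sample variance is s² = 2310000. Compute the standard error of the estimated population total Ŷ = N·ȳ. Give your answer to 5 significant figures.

Var(Ŷ) = N²·Var(ȳ) = N²·(1 − n/N)·s²/n.
f = 10540/49403 = 0.21334737; Var(ȳ) = 0.78665263·2310000/10540 = 172.40679.
Var(Ŷ) = 49403² · 172.40679 = 4.2078574 × 10^11.
SE(Ŷ) = √(4.2078574 × 10^11) = 648680.

648680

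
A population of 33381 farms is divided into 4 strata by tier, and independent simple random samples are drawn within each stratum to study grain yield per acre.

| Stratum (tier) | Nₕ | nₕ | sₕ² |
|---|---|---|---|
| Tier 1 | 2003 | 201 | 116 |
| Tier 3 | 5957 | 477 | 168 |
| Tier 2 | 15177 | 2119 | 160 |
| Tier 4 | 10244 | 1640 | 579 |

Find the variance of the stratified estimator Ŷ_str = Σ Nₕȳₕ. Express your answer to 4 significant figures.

Var(Ŷ_str) = Σₕ Nₕ²(1 − fₕ)sₕ²/nₕ.
Tier 1: 2003²·(1 − 201/2003)·116/201 = 2.0830403 × 10^6.
Tier 3: 5957²·(1 − 477/5957)·168/477 = 1.1497385 × 10^7.
Tier 2: 15177²·(1 − 2119/15177)·160/2119 = 1.4964135 × 10^7.
Tier 4: 10244²·(1 − 1640/10244)·579/1640 = 3.1117499 × 10^7.
Sum = 5.9662059 × 10^7.

5.966 × 10^7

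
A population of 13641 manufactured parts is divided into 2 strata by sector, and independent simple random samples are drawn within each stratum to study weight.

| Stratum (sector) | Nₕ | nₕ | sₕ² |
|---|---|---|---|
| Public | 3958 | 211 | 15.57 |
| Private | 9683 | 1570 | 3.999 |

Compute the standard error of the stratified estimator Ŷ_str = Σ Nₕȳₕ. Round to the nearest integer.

1138

Var(Ŷ_str) = Σₕ Nₕ²(1 − fₕ)sₕ²/nₕ.
Public: 3958²·(1 − 211/3958)·15.57/211 = 1.0943737 × 10^6.
Private: 9683²·(1 − 1570/9683)·3.999/1570 = 200098.19.
Sum = 1.2944719 × 10^6.
SE = √(1.2944719 × 10^6) = 1138.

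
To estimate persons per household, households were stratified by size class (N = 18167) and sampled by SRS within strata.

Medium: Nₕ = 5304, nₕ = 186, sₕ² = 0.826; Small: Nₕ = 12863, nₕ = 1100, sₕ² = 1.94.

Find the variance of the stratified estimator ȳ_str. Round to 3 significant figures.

0.00117

Var(ȳ_str) = Σₕ Wₕ²(1 − fₕ)sₕ²/nₕ with Wₕ = Nₕ/N, N = 18167.
Medium: Wₕ = 0.29195795; term = 0.29195795²·(1 − 0.03506787)·0.826/186 = 3.6526198 × 10^-4.
Small: Wₕ = 0.70804205; term = 0.70804205²·(1 − 0.08551660)·1.94/1100 = 8.0854273 × 10^-4.
Sum = 0.0011738047.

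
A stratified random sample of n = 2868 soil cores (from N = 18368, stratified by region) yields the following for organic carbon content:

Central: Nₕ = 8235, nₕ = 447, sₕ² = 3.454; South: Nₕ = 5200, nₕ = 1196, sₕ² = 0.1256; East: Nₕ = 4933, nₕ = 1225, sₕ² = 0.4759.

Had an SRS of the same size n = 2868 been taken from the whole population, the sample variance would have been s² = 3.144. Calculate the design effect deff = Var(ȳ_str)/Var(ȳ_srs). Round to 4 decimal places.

1.6176

Var(ȳ_str) = Σ Wₕ²(1−fₕ)sₕ²/nₕ with Wₕ = Nₕ/18368:
  Central: (8235/18368)²·(1−447/8235)·3.454/447 = 0.0014688607
  South: (5200/18368)²·(1−1196/5200)·0.1256/1196 = 6.4808524 × 10^-6
  East: (4933/18368)²·(1−1225/4933)·0.4759/1225 = 2.1062345 × 10^-5
  → Var(ȳ_str) = 0.0014964039.
Var(ȳ_srs) = (1 − 2868/18368)·3.144/2868 = 9.2506706 × 10^-4.
deff = 0.0014964039 / (9.2506706 × 10^-4) = 1.6176.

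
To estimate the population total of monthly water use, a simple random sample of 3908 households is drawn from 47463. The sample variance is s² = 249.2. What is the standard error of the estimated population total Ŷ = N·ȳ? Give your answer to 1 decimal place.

11481.4

Var(Ŷ) = N²·Var(ȳ) = N²·(1 − n/N)·s²/n.
f = 3908/47463 = 0.08233782; Var(ȳ) = 0.91766218·249.2/3908 = 0.058516227.
Var(Ŷ) = 47463² · 0.058516227 = 1.3182163 × 10^8.
SE(Ŷ) = √(1.3182163 × 10^8) = 11481.4.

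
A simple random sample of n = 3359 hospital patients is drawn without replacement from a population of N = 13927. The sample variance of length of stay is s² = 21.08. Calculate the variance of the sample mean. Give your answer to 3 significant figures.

Under SRS without replacement, Var(ȳ) = (1 − f)·s²/n with f = n/N = 3359/13927 = 0.24118619.
Var(ȳ) = (1 − 0.24118619)·21.08/3359 = 0.75881381·0.0062756773 = 0.0047620706.

0.00476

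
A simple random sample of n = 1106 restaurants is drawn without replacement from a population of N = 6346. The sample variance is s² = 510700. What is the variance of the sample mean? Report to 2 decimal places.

381.28

Under SRS without replacement, Var(ȳ) = (1 − f)·s²/n with f = n/N = 1106/6346 = 0.17428301.
Var(ȳ) = (1 − 0.17428301)·510700/1106 = 0.82571699·461.75407 = 381.27818.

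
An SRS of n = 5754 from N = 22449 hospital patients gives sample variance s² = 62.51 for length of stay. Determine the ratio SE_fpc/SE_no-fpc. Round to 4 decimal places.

f = n/N = 5754/22449 = 0.25631431.
SE_no-fpc = √(s²/n) = 0.1042293; SE_fpc = √((1−f)s²/n) = 0.089884443.
Ratio = √(1−f) = 0.86237213.

0.8624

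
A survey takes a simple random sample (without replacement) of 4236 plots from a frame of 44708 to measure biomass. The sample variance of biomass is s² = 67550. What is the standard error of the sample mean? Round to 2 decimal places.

Under SRS without replacement, Var(ȳ) = (1 − f)·s²/n with f = n/N = 4236/44708 = 0.09474814.
Var(ȳ) = (1 − 0.09474814)·67550/4236 = 0.90525186·15.946648 = 14.435733.
SE(ȳ) = √(14.435733) = 3.80.

3.80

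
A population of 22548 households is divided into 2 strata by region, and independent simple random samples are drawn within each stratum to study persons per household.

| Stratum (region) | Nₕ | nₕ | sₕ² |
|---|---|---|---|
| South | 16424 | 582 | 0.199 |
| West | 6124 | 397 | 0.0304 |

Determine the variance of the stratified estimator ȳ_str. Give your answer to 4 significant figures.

Var(ȳ_str) = Σₕ Wₕ²(1 − fₕ)sₕ²/nₕ with Wₕ = Nₕ/N, N = 22548.
South: Wₕ = 0.72840163; term = 0.72840163²·(1 − 0.03543595)·0.199/582 = 1.7498587 × 10^-4.
West: Wₕ = 0.27159837; term = 0.27159837²·(1 − 0.06482691)·0.0304/397 = 5.282377 × 10^-6.
Sum = 1.8026825 × 10^-4.

1.803 × 10^-4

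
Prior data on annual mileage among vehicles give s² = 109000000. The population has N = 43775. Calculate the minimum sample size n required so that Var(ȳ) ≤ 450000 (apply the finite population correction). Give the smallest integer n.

241

Without fpc, n₀ = s²/D = 109000000/450000 = 242.2222.
With fpc, (1 − n/N)·s²/n ≤ D requires n ≥ n₀/(1 + n₀/N) = 242.2222/(1 + 242.2222/43775) = 240.8893.
Rounding up, n = 241.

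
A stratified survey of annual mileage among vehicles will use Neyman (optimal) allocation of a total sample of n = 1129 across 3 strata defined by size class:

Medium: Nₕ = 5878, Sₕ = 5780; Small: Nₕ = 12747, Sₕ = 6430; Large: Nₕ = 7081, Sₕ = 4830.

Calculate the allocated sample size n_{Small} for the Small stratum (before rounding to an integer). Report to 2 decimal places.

616.34

Neyman allocation: nₕ = n·NₕSₕ / Σⱼ NⱼSⱼ.
Σ NⱼSⱼ = 5878·5780 + 12747·6430 + 7081·4830 = 1.5013928 × 10^8.
n_{Small} = 1129·12747·6430 / (1.5013928 × 10^8) = 616.34.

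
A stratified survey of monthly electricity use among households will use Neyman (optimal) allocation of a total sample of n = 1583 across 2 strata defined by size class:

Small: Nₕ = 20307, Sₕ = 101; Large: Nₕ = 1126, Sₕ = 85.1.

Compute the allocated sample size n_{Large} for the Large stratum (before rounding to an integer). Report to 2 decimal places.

70.66

Neyman allocation: nₕ = n·NₕSₕ / Σⱼ NⱼSⱼ.
Σ NⱼSⱼ = 20307·101 + 1126·85.1 = 2.1468296 × 10^6.
n_{Large} = 1583·1126·85.1 / (2.1468296 × 10^6) = 70.66.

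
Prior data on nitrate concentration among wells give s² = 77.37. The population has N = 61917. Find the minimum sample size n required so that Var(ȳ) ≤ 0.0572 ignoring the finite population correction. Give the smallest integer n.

1353

Without fpc, n₀ = s²/D = 77.37/0.0572 = 1352.6224.
Rounding up, n = 1353.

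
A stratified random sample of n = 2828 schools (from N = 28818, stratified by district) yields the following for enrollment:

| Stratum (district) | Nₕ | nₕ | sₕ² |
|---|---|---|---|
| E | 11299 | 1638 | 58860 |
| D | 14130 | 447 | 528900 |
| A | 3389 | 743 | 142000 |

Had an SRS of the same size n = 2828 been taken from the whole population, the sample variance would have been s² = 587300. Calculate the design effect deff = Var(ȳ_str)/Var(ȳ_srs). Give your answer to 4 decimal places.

Var(ȳ_str) = Σ Wₕ²(1−fₕ)sₕ²/nₕ with Wₕ = Nₕ/28818:
  E: (11299/28818)²·(1−1638/11299)·58860/1638 = 4.7232483
  D: (14130/28818)²·(1−447/14130)·528900/447 = 275.4621
  A: (3389/28818)²·(1−743/3389)·142000/743 = 2.0636368
  → Var(ȳ_str) = 282.24899.
Var(ȳ_srs) = (1 − 2828/28818)·587300/2828 = 187.29364.
deff = 282.24899 / 187.29364 = 1.5070.

1.5070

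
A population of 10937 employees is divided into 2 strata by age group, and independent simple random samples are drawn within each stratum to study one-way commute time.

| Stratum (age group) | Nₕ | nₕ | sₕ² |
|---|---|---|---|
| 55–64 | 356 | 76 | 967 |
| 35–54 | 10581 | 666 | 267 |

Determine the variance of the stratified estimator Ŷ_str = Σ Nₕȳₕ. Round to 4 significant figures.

4.333 × 10^7

Var(Ŷ_str) = Σₕ Nₕ²(1 − fₕ)sₕ²/nₕ.
55–64: 356²·(1 − 76/356)·967/76 = 1.2682968 × 10^6.
35–54: 10581²·(1 − 666/10581)·267/666 = 4.205876 × 10^7.
Sum = 4.3327057 × 10^7.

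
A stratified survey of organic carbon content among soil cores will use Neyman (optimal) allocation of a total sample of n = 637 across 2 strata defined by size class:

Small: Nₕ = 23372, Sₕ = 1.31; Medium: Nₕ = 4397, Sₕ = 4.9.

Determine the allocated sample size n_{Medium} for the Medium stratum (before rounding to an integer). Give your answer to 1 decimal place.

Neyman allocation: nₕ = n·NₕSₕ / Σⱼ NⱼSⱼ.
Σ NⱼSⱼ = 23372·1.31 + 4397·4.9 = 52162.62.
n_{Medium} = 637·4397·4.9 / 52162.62 = 263.1.

263.1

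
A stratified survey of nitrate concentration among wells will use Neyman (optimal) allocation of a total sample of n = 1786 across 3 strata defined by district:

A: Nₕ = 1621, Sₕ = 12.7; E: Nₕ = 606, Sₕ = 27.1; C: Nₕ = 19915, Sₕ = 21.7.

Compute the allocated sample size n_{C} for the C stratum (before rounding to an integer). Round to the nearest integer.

1645

Neyman allocation: nₕ = n·NₕSₕ / Σⱼ NⱼSⱼ.
Σ NⱼSⱼ = 1621·12.7 + 606·27.1 + 19915·21.7 = 469164.8.
n_{C} = 1786·19915·21.7 / 469164.8 = 1645.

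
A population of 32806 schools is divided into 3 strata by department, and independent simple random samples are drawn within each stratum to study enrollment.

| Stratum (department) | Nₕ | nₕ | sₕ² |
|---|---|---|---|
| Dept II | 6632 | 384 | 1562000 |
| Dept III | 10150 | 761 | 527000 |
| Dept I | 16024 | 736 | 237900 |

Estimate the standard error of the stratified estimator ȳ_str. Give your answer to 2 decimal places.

17.07

Var(ȳ_str) = Σₕ Wₕ²(1 − fₕ)sₕ²/nₕ with Wₕ = Nₕ/N, N = 32806.
Dept II: Wₕ = 0.20215814; term = 0.20215814²·(1 − 0.05790109)·1562000/384 = 156.61335.
Dept III: Wₕ = 0.30939462; term = 0.30939462²·(1 − 0.07497537)·527000/761 = 61.320372.
Dept I: Wₕ = 0.48844724; term = 0.48844724²·(1 − 0.04593110)·237900/736 = 73.575238.
Sum = 291.50896.
SE = √(291.50896) = 17.07.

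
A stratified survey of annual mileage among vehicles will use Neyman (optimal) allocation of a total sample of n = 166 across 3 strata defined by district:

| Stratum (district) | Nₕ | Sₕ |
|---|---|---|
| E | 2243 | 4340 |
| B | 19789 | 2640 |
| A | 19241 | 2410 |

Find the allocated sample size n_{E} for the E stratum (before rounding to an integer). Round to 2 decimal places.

14.91

Neyman allocation: nₕ = n·NₕSₕ / Σⱼ NⱼSⱼ.
Σ NⱼSⱼ = 2243·4340 + 19789·2640 + 19241·2410 = 1.0834839 × 10^8.
n_{E} = 166·2243·4340 / (1.0834839 × 10^8) = 14.91.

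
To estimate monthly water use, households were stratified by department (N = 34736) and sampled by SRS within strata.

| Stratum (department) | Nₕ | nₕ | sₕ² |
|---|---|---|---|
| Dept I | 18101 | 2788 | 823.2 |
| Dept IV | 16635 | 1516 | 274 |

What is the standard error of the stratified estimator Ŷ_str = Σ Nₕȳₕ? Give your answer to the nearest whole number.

11283

Var(Ŷ_str) = Σₕ Nₕ²(1 − fₕ)sₕ²/nₕ.
Dept I: 18101²·(1 − 2788/18101)·823.2/2788 = 8.1841851 × 10^7.
Dept IV: 16635²·(1 − 1516/16635)·274/1516 = 4.545663 × 10^7.
Sum = 1.2729848 × 10^8.
SE = √(1.2729848 × 10^8) = 11283.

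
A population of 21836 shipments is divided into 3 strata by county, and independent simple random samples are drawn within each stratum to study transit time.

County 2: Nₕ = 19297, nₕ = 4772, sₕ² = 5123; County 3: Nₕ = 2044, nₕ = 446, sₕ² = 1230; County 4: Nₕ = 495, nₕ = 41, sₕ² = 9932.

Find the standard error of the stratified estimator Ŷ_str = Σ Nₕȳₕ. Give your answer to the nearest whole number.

Var(Ŷ_str) = Σₕ Nₕ²(1 − fₕ)sₕ²/nₕ.
County 2: 19297²·(1 − 4772/19297)·5123/4772 = 3.0090531 × 10^8.
County 3: 2044²·(1 − 446/2044)·1230/446 = 9.0079905 × 10^6.
County 4: 495²·(1 − 41/495)·9932/41 = 5.4439472 × 10^7.
Sum = 3.6435277 × 10^8.
SE = √(3.6435277 × 10^8) = 19088.

19088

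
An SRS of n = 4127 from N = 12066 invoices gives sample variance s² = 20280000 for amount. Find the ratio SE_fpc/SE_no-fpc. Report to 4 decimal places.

f = n/N = 4127/12066 = 0.34203547.
SE_no-fpc = √(s²/n) = 70.099794; SE_fpc = √((1−f)s²/n) = 56.861457.
Ratio = √(1−f) = 0.81115013.

0.8112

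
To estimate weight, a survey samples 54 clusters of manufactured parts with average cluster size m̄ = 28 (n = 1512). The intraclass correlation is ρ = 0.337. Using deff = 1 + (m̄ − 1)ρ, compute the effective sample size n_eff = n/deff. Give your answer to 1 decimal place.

149.7

deff = 1 + (28 − 1)·0.337 = 1 + 9.099 = 10.099.
n_eff = 1512 / 10.099 = 149.7.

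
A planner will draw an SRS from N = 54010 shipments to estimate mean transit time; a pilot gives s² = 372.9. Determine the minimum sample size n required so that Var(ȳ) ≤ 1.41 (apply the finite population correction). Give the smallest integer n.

Without fpc, n₀ = s²/D = 372.9/1.41 = 264.4681.
With fpc, (1 − n/N)·s²/n ≤ D requires n ≥ n₀/(1 + n₀/N) = 264.4681/(1 + 264.4681/54010) = 263.1794.
Rounding up, n = 264.

264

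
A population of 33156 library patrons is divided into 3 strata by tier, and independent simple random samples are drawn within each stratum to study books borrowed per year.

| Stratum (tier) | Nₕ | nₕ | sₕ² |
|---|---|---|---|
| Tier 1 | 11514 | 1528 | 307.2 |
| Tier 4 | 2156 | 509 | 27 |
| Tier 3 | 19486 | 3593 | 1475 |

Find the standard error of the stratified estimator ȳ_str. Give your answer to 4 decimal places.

Var(ȳ_str) = Σₕ Wₕ²(1 − fₕ)sₕ²/nₕ with Wₕ = Nₕ/N, N = 33156.
Tier 1: Wₕ = 0.34726746; term = 0.34726746²·(1 − 0.13270801)·307.2/1528 = 0.021027681.
Tier 4: Wₕ = 0.06502594; term = 0.06502594²·(1 − 0.23608534)·27/509 = 1.713421 × 10^-4.
Tier 3: Wₕ = 0.58770660; term = 0.58770660²·(1 − 0.18438879)·1475/3593 = 0.11564827.
Sum = 0.13684729.
SE = √(0.13684729) = 0.3699.

0.3699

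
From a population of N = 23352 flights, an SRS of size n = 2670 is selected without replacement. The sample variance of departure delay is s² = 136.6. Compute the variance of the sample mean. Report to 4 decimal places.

0.0453

Under SRS without replacement, Var(ȳ) = (1 − f)·s²/n with f = n/N = 2670/23352 = 0.11433710.
Var(ȳ) = (1 − 0.11433710)·136.6/2670 = 0.88566290·0.051161049 = 0.045311443.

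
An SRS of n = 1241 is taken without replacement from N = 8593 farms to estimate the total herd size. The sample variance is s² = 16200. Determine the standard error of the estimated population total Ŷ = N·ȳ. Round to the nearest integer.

Var(Ŷ) = N²·Var(ȳ) = N²·(1 − n/N)·s²/n.
f = 1241/8593 = 0.14441988; Var(ȳ) = 0.85558012·16200/1241 = 11.168733.
Var(Ŷ) = 8593² · 11.168733 = 8.2469532 × 10^8.
SE(Ŷ) = √(8.2469532 × 10^8) = 28718.

28718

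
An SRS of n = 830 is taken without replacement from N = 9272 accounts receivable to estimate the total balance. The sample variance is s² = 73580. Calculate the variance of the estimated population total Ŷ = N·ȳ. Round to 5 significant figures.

6.9391 × 10^9

Var(Ŷ) = N²·Var(ȳ) = N²·(1 − n/N)·s²/n.
f = 830/9272 = 0.08951682; Var(ȳ) = 0.91048318·73580/830 = 80.714882.
Var(Ŷ) = 9272² · 80.714882 = 6.9390571 × 10^9.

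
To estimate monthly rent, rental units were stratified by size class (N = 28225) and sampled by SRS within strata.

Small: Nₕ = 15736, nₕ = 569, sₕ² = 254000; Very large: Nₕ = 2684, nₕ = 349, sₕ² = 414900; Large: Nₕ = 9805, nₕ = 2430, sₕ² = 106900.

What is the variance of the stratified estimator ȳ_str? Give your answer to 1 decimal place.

Var(ȳ_str) = Σₕ Wₕ²(1 − fₕ)sₕ²/nₕ with Wₕ = Nₕ/N, N = 28225.
Small: Wₕ = 0.55751993; term = 0.55751993²·(1 − 0.03615913)·254000/569 = 133.73577.
Very large: Wₕ = 0.09509300; term = 0.09509300²·(1 − 0.13002981)·414900/349 = 9.3523231.
Large: Wₕ = 0.34738707; term = 0.34738707²·(1 − 0.24783274)·106900/2430 = 3.9931273.
Sum = 147.08122.

147.1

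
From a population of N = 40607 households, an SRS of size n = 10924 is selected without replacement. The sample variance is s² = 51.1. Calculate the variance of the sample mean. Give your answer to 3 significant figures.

Under SRS without replacement, Var(ȳ) = (1 − f)·s²/n with f = n/N = 10924/40607 = 0.26901766.
Var(ȳ) = (1 − 0.26901766)·51.1/10924 = 0.73098234·0.0046777737 = 0.00341937.

0.00342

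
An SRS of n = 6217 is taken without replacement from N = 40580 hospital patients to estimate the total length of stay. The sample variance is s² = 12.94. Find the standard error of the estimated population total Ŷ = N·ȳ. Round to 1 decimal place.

Var(Ŷ) = N²·Var(ȳ) = N²·(1 − n/N)·s²/n.
f = 6217/40580 = 0.15320355; Var(ȳ) = 0.84679645·12.94/6217 = 0.0017625134.
Var(Ŷ) = 40580² · 0.0017625134 = 2.902395 × 10^6.
SE(Ŷ) = √(2.902395 × 10^6) = 1703.6.

1703.6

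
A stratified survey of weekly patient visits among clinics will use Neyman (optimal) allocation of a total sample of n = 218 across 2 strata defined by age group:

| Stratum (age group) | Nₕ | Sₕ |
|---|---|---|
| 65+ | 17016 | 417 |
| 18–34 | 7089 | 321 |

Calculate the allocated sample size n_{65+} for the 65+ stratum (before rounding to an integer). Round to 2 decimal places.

165.06

Neyman allocation: nₕ = n·NₕSₕ / Σⱼ NⱼSⱼ.
Σ NⱼSⱼ = 17016·417 + 7089·321 = 9.371241 × 10^6.
n_{65+} = 218·17016·417 / (9.371241 × 10^6) = 165.06.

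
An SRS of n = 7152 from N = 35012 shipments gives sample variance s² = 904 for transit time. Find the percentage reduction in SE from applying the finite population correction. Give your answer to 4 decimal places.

10.7965

f = n/N = 7152/35012 = 0.20427282.
SE_no-fpc = √(s²/n) = 0.35552526; SE_fpc = √((1−f)s²/n) = 0.31714112.
Ratio = √(1−f) = 0.89203541. Reduction = 100·(1 − 0.89203541) = 10.7965%.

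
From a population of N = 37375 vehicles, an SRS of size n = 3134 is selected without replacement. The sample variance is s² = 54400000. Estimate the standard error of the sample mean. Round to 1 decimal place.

126.1

Under SRS without replacement, Var(ȳ) = (1 − f)·s²/n with f = n/N = 3134/37375 = 0.08385284.
Var(ȳ) = (1 − 0.08385284)·54400000/3134 = 0.91614716·17358.009 = 15902.491.
SE(ȳ) = √(15902.491) = 126.1.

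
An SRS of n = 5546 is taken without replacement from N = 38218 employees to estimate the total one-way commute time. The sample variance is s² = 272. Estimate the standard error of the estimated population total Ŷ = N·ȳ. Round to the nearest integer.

7826

Var(Ŷ) = N²·Var(ȳ) = N²·(1 − n/N)·s²/n.
f = 5546/38218 = 0.14511487; Var(ȳ) = 0.85488513·272/5546 = 0.041927291.
Var(Ŷ) = 38218² · 0.041927291 = 6.1239652 × 10^7.
SE(Ŷ) = √(6.1239652 × 10^7) = 7826.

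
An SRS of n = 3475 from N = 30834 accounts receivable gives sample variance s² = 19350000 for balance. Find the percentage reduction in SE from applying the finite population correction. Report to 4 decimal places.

f = n/N = 3475/30834 = 0.11270027.
SE_no-fpc = √(s²/n) = 74.621346; SE_fpc = √((1−f)s²/n) = 70.290763.
Ratio = √(1−f) = 0.94196589. Reduction = 100·(1 − 0.94196589) = 5.8034%.

5.8034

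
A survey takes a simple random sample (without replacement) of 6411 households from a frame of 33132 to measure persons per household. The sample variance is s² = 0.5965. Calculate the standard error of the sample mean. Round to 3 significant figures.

0.00866

Under SRS without replacement, Var(ȳ) = (1 − f)·s²/n with f = n/N = 6411/33132 = 0.19349873.
Var(ȳ) = (1 − 0.19349873)·0.5965/6411 = 0.80650127·9.3043207 × 10^-5 = 7.5039464 × 10^-5.
SE(ȳ) = √(7.5039464 × 10^-5) = 0.00866.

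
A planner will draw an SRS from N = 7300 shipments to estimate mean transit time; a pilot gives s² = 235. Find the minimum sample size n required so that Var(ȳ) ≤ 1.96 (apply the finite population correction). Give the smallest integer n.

Without fpc, n₀ = s²/D = 235/1.96 = 119.8980.
With fpc, (1 − n/N)·s²/n ≤ D requires n ≥ n₀/(1 + n₀/N) = 119.8980/(1 + 119.8980/7300) = 117.9606.
Rounding up, n = 118.

118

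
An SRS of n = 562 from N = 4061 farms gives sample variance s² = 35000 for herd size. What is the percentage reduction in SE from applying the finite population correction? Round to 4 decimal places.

7.1770

f = n/N = 562/4061 = 0.13838956.
SE_no-fpc = √(s²/n) = 7.8916145; SE_fpc = √((1−f)s²/n) = 7.3252313.
Ratio = √(1−f) = 0.92822973. Reduction = 100·(1 − 0.92822973) = 7.1770%.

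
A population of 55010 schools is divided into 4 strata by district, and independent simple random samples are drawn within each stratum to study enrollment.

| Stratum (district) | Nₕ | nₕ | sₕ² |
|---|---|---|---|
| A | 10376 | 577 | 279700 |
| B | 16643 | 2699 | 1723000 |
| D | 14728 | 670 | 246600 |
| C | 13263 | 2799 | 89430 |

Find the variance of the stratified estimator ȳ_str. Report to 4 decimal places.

Var(ȳ_str) = Σₕ Wₕ²(1 − fₕ)sₕ²/nₕ with Wₕ = Nₕ/N, N = 55010.
A: Wₕ = 0.18862025; term = 0.18862025²·(1 − 0.05560910)·279700/577 = 16.28715.
B: Wₕ = 0.30254499; term = 0.30254499²·(1 − 0.16217028)·1723000/2699 = 48.957371.
D: Wₕ = 0.26773314; term = 0.26773314²·(1 − 0.04549158)·246600/670 = 25.1827.
C: Wₕ = 0.24110162; term = 0.24110162²·(1 − 0.21103823)·89430/2799 = 1.4653337.
Sum = 91.892555.

91.8926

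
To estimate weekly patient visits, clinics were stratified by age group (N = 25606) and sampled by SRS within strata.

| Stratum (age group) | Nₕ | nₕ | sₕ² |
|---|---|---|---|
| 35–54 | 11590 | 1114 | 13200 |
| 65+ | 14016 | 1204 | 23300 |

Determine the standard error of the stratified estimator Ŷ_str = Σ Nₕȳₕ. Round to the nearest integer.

Var(Ŷ_str) = Σₕ Nₕ²(1 − fₕ)sₕ²/nₕ.
35–54: 11590²·(1 − 1114/11590)·13200/1114 = 1.4386915 × 10^9.
65+: 14016²·(1 − 1204/14016)·23300/1204 = 3.4751252 × 10^9.
Sum = 4.9138167 × 10^9.
SE = √(4.9138167 × 10^9) = 70099.

70099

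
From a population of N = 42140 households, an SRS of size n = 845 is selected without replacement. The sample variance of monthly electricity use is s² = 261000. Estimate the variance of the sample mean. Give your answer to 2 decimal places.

302.68

Under SRS without replacement, Var(ȳ) = (1 − f)·s²/n with f = n/N = 845/42140 = 0.02005221.
Var(ȳ) = (1 − 0.02005221)·261000/845 = 0.97994779·308.87574 = 302.6821.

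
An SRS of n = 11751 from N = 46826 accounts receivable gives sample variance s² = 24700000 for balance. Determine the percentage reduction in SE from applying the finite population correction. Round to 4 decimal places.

f = n/N = 11751/46826 = 0.25095033.
SE_no-fpc = √(s²/n) = 45.847015; SE_fpc = √((1−f)s²/n) = 39.679517.
Ratio = √(1−f) = 0.86547656. Reduction = 100·(1 − 0.86547656) = 13.4523%.

13.4523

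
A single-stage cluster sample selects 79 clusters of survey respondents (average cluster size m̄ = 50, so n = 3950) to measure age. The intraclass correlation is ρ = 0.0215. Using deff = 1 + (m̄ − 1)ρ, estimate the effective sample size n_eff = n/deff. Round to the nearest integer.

deff = 1 + (50 − 1)·0.0215 = 1 + 1.0535 = 2.0535.
n_eff = 3950 / 2.0535 = 1924.

1924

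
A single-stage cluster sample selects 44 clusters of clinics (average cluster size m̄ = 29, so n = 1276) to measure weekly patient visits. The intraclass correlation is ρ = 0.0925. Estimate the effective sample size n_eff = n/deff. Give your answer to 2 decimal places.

355.43

deff = 1 + (29 − 1)·0.0925 = 1 + 2.59 = 3.59.
n_eff = 1276 / 3.59 = 355.43.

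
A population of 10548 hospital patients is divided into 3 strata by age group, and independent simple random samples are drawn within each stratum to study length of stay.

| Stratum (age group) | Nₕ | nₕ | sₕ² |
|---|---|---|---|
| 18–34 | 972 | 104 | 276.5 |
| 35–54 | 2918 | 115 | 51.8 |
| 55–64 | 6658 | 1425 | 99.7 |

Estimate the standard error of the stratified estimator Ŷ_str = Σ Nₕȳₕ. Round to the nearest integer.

2892

Var(Ŷ_str) = Σₕ Nₕ²(1 − fₕ)sₕ²/nₕ.
18–34: 972²·(1 − 104/972)·276.5/104 = 2.2430956 × 10^6.
35–54: 2918²·(1 − 115/2918)·51.8/115 = 3.6841755 × 10^6.
55–64: 6658²·(1 − 1425/6658)·99.7/1425 = 2.4376695 × 10^6.
Sum = 8.3649406 × 10^6.
SE = √(8.3649406 × 10^6) = 2892.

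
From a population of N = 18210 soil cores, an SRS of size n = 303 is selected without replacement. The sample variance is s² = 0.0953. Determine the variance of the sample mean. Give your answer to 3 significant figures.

3.09 × 10^-4

Under SRS without replacement, Var(ȳ) = (1 − f)·s²/n with f = n/N = 303/18210 = 0.01663921.
Var(ȳ) = (1 − 0.01663921)·0.0953/303 = 0.98336079·3.1452145 × 10^-4 = 3.0928806 × 10^-4.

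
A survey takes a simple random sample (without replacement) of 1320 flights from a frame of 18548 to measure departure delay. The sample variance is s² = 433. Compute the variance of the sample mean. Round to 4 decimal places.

Under SRS without replacement, Var(ȳ) = (1 − f)·s²/n with f = n/N = 1320/18548 = 0.07116670.
Var(ȳ) = (1 − 0.07116670)·433/1320 = 0.92883330·0.3280303 = 0.30468547.

0.3047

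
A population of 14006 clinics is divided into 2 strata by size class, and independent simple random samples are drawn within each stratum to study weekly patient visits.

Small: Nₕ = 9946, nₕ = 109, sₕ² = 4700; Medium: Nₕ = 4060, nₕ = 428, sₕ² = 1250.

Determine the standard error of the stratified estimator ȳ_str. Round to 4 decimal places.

4.6610

Var(ȳ_str) = Σₕ Wₕ²(1 − fₕ)sₕ²/nₕ with Wₕ = Nₕ/N, N = 14006.
Small: Wₕ = 0.71012423; term = 0.71012423²·(1 − 0.01095918)·4700/109 = 21.505733.
Medium: Wₕ = 0.28987577; term = 0.28987577²·(1 − 0.10541872)·1250/428 = 0.21953809.
Sum = 21.725271.
SE = √(21.725271) = 4.6610.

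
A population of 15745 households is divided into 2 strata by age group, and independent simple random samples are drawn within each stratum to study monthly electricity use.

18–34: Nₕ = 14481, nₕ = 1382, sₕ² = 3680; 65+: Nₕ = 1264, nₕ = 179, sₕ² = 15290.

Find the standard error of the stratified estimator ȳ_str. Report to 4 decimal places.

1.5843

Var(ȳ_str) = Σₕ Wₕ²(1 − fₕ)sₕ²/nₕ with Wₕ = Nₕ/N, N = 15745.
18–34: Wₕ = 0.91972055; term = 0.91972055²·(1 − 0.09543540)·3680/1382 = 2.0374696.
65+: Wₕ = 0.08027945; term = 0.08027945²·(1 − 0.14161392)·15290/179 = 0.47254801.
Sum = 2.5100176.
SE = √(2.5100176) = 1.5843.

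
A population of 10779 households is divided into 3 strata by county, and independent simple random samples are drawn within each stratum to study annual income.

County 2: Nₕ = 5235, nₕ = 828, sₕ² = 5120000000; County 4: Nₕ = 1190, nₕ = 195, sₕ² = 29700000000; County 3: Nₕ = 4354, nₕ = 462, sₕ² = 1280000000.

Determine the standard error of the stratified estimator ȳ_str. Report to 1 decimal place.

Var(ȳ_str) = Σₕ Wₕ²(1 − fₕ)sₕ²/nₕ with Wₕ = Nₕ/N, N = 10779.
County 2: Wₕ = 0.48566657; term = 0.48566657²·(1 − 0.15816619)·5120000000/828 = 1.2278418 × 10^6.
County 4: Wₕ = 0.11039985; term = 0.11039985²·(1 − 0.16386555)·29700000000/195 = 1.5521545 × 10^6.
County 3: Wₕ = 0.40393357; term = 0.40393357²·(1 − 0.10610932)·1280000000/462 = 404084.61.
Sum = 3.1840809 × 10^6.
SE = √(3.1840809 × 10^6) = 1784.4.

1784.4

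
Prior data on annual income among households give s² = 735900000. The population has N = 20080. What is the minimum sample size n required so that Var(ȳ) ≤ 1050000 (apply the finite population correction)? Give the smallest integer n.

678

Without fpc, n₀ = s²/D = 735900000/1050000 = 700.8571.
With fpc, (1 − n/N)·s²/n ≤ D requires n ≥ n₀/(1 + n₀/N) = 700.8571/(1 + 700.8571/20080) = 677.2199.
Rounding up, n = 678.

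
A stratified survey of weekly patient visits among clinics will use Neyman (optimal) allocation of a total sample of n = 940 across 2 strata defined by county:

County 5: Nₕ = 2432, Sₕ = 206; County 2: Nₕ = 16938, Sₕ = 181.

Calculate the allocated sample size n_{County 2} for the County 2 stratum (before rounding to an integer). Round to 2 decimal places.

807.97

Neyman allocation: nₕ = n·NₕSₕ / Σⱼ NⱼSⱼ.
Σ NⱼSⱼ = 2432·206 + 16938·181 = 3.56677 × 10^6.
n_{County 2} = 940·16938·181 / (3.56677 × 10^6) = 807.97.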